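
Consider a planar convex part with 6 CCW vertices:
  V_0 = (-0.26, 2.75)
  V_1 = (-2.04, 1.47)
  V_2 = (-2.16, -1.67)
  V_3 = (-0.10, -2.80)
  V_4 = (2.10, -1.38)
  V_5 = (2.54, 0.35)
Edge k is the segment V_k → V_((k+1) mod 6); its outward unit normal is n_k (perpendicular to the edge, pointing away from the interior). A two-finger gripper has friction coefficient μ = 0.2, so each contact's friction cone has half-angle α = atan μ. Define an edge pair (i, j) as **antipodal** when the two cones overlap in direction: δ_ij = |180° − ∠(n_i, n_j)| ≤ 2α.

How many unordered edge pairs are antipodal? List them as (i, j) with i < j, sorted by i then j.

α = atan 0.2 = 11.31°;  2α = 22.62°
n_0 = (-0.5838, +0.8119)
n_1 = (-0.9993, +0.0382)
n_2 = (-0.4809, -0.8768)
n_3 = (+0.5423, -0.8402)
n_4 = (+0.9691, -0.2465)
n_5 = (+0.6508, +0.7593)
  (0,1): δ = 127.91°  ·
  (0,2): δ = 64.47°  ·
  (0,3): δ = 2.88°  ✓
  (0,4): δ = 40.01°  ·
  (0,5): δ = 103.68°  ·
  (1,2): δ = 116.56°  ·
  (1,3): δ = 54.97°  ·
  (1,4): δ = 12.08°  ✓
  (1,5): δ = 51.59°  ·
  (2,3): δ = 118.41°  ·
  (2,4): δ = 75.52°  ·
  (2,5): δ = 11.85°  ✓
  (3,4): δ = 137.11°  ·
  (3,5): δ = 73.44°  ·
  (4,5): δ = 116.33°  ·
antipodal pairs: 3

count = 3; pairs: (0,3), (1,4), (2,5)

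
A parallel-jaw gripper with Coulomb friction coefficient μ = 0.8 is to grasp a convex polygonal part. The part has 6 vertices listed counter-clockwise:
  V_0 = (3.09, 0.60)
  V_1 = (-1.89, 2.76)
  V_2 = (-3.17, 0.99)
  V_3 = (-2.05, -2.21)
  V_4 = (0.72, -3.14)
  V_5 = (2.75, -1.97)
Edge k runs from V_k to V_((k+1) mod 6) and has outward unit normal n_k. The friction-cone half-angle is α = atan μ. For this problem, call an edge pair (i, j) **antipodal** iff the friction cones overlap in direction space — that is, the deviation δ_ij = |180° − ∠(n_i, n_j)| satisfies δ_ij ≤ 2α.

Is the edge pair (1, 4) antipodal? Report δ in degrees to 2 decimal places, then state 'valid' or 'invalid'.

δ = 24.17°, valid

α = atan 0.8 = 38.66°;  2α = 77.32°
edge 1: e_1 = (-1.28, -1.77);  n_1 = (-0.8103, +0.5860)
edge 4: e_4 = (+2.03, +1.17);  n_4 = (+0.4994, -0.8664)
∠(n_1, n_4) = 155.83°
δ = |180° − 155.83°| = 24.17°
24.17° ≤ 2α = 77.32°  →  valid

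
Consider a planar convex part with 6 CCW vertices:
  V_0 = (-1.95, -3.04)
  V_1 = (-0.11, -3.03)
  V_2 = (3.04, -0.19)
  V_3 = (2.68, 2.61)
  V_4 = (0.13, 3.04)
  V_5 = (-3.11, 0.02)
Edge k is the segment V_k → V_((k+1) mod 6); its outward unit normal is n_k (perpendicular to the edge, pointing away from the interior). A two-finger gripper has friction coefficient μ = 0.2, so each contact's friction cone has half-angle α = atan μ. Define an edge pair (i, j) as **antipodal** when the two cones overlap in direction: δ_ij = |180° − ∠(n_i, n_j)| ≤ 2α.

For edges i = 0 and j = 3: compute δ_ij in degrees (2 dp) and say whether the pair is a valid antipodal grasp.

α = atan 0.2 = 11.31°;  2α = 22.62°
edge 0: e_0 = (+1.84, +0.01);  n_0 = (+0.0054, -1.0000)
edge 3: e_3 = (-2.55, +0.43);  n_3 = (+0.1663, +0.9861)
∠(n_0, n_3) = 170.12°
δ = |180° − 170.12°| = 9.88°
9.88° ≤ 2α = 22.62°  →  valid

δ = 9.88°, valid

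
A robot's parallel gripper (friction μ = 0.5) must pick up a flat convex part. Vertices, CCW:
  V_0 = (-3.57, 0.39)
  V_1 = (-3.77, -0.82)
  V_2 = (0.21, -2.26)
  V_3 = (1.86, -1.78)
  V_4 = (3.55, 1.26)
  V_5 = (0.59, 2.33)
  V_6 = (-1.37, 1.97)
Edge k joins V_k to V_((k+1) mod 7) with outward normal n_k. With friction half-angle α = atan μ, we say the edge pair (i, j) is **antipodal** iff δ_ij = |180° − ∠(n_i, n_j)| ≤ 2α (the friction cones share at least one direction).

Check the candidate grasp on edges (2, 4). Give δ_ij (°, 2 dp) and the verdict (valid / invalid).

α = atan 0.5 = 26.57°;  2α = 53.13°
edge 2: e_2 = (+1.65, +0.48);  n_2 = (+0.2793, -0.9602)
edge 4: e_4 = (-2.96, +1.07);  n_4 = (+0.3400, +0.9404)
∠(n_2, n_4) = 143.91°
δ = |180° − 143.91°| = 36.09°
36.09° ≤ 2α = 53.13°  →  valid

δ = 36.09°, valid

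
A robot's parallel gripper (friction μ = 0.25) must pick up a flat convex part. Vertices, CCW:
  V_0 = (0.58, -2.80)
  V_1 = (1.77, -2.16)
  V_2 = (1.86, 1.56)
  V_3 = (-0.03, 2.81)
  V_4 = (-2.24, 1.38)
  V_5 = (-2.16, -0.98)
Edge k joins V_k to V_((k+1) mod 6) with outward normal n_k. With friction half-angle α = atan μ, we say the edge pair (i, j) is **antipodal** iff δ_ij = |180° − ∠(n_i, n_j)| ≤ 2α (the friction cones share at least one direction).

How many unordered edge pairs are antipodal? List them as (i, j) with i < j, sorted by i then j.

count = 3; pairs: (0,3), (1,4), (2,5)

α = atan 0.25 = 14.04°;  2α = 28.07°
n_0 = (+0.4737, -0.8807)
n_1 = (+0.9997, -0.0242)
n_2 = (+0.5516, +0.8341)
n_3 = (-0.5433, +0.8396)
n_4 = (-0.9994, -0.0339)
n_5 = (-0.5533, -0.8330)
  (0,1): δ = 119.66°  ·
  (0,2): δ = 61.75°  ·
  (0,3): δ = 4.63°  ✓
  (0,4): δ = 63.67°  ·
  (0,5): δ = 118.13°  ·
  (1,2): δ = 122.09°  ·
  (1,3): δ = 55.71°  ·
  (1,4): δ = 3.33°  ✓
  (1,5): δ = 57.79°  ·
  (2,3): δ = 113.62°  ·
  (2,4): δ = 54.58°  ·
  (2,5): δ = 0.11°  ✓
  (3,4): δ = 120.96°  ·
  (3,5): δ = 66.50°  ·
  (4,5): δ = 125.53°  ·
antipodal pairs: 3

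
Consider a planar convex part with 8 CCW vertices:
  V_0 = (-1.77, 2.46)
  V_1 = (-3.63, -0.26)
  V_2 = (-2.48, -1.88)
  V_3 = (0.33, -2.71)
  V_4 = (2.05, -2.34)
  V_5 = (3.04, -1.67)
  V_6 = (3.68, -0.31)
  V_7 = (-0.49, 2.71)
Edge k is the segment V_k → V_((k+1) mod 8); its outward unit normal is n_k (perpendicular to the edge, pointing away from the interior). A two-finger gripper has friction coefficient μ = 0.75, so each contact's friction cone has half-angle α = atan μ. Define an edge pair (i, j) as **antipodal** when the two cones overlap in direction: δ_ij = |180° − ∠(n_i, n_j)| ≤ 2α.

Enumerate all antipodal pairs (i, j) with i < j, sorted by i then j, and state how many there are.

count = 14; pairs: (0,2), (0,3), (0,4), (0,5), (1,5), (1,6), (1,7), (2,6), (2,7), (3,6), (3,7), (4,6), (4,7), (5,7)

α = atan 0.75 = 36.87°;  2α = 73.74°
n_0 = (-0.8255, +0.5645)
n_1 = (-0.8154, -0.5789)
n_2 = (-0.2833, -0.9590)
n_3 = (+0.2103, -0.9776)
n_4 = (+0.5605, -0.8282)
n_5 = (+0.9048, -0.4258)
n_6 = (+0.5866, +0.8099)
n_7 = (-0.1917, +0.9815)
  (0,1): δ = 110.26°  ·
  (0,2): δ = 72.09°  ✓
  (0,3): δ = 43.49°  ✓
  (0,4): δ = 21.55°  ✓
  (0,5): δ = 9.16°  ✓
  (0,6): δ = 88.45°  ·
  (0,7): δ = 135.42°  ·
  (1,2): δ = 141.83°  ·
  (1,3): δ = 113.23°  ·
  (1,4): δ = 91.28°  ·
  (1,5): δ = 60.57°  ✓
  (1,6): δ = 18.72°  ✓
  (1,7): δ = 65.68°  ✓
  (2,3): δ = 151.40°  ·
  (2,4): δ = 129.46°  ·
  (2,5): δ = 98.75°  ·
  (2,6): δ = 19.46°  ✓
  (2,7): δ = 27.51°  ✓
  (3,4): δ = 158.05°  ·
  (3,5): δ = 127.34°  ·
  (3,6): δ = 48.05°  ✓
  (3,7): δ = 1.09°  ✓
  (4,5): δ = 149.29°  ·
  (4,6): δ = 70.00°  ✓
  (4,7): δ = 23.04°  ✓
  (5,6): δ = 100.71°  ·
  (5,7): δ = 53.75°  ✓
  (6,7): δ = 133.04°  ·
antipodal pairs: 14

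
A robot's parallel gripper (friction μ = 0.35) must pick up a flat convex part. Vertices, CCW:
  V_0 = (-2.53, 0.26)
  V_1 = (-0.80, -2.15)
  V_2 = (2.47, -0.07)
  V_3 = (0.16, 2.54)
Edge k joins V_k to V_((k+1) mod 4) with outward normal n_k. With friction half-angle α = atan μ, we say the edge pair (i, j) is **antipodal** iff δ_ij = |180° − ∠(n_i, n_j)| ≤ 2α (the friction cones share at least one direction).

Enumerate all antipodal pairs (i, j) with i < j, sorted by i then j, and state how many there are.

α = atan 0.35 = 19.29°;  2α = 38.58°
n_0 = (-0.8124, -0.5831)
n_1 = (+0.5367, -0.8438)
n_2 = (+0.7488, +0.6628)
n_3 = (-0.6466, +0.7628)
  (0,1): δ = 93.21°  ·
  (0,2): δ = 5.84°  ✓
  (0,3): δ = 94.61°  ·
  (1,2): δ = 80.95°  ·
  (1,3): δ = 7.82°  ✓
  (2,3): δ = 91.23°  ·
antipodal pairs: 2

count = 2; pairs: (0,2), (1,3)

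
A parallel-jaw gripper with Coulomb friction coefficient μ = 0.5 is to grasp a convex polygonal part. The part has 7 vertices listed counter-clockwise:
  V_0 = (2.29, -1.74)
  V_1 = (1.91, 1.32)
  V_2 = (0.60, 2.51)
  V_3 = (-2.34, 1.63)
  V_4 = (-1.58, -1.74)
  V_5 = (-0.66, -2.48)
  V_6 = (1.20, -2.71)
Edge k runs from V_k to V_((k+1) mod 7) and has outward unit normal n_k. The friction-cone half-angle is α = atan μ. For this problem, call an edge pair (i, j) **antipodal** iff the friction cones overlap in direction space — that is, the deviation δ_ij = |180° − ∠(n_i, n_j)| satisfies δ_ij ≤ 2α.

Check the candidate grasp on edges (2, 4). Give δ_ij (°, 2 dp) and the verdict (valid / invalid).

δ = 55.47°, invalid

α = atan 0.5 = 26.57°;  2α = 53.13°
edge 2: e_2 = (-2.94, -0.88);  n_2 = (-0.2867, +0.9580)
edge 4: e_4 = (+0.92, -0.74);  n_4 = (-0.6268, -0.7792)
∠(n_2, n_4) = 124.53°
δ = |180° − 124.53°| = 55.47°
55.47° > 2α = 53.13°  →  invalid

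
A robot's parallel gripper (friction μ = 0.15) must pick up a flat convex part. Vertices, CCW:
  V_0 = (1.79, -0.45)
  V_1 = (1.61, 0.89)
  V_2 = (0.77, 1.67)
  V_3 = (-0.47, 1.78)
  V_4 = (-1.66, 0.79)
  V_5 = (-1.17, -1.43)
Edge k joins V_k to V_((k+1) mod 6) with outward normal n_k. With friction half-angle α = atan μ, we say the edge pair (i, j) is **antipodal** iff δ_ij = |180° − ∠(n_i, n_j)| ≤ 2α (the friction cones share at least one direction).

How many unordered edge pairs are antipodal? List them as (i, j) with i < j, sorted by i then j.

α = atan 0.15 = 8.53°;  2α = 17.06°
n_0 = (+0.9911, +0.1331)
n_1 = (+0.6805, +0.7328)
n_2 = (+0.0884, +0.9961)
n_3 = (-0.6395, +0.7688)
n_4 = (-0.9765, -0.2155)
n_5 = (+0.3143, -0.9493)
  (0,1): δ = 140.53°  ·
  (0,2): δ = 102.72°  ·
  (0,3): δ = 57.89°  ·
  (0,4): δ = 4.80°  ✓
  (0,5): δ = 100.67°  ·
  (1,2): δ = 142.19°  ·
  (1,3): δ = 97.36°  ·
  (1,4): δ = 34.67°  ·
  (1,5): δ = 61.20°  ·
  (2,3): δ = 135.17°  ·
  (2,4): δ = 72.48°  ·
  (2,5): δ = 23.39°  ·
  (3,4): δ = 117.31°  ·
  (3,5): δ = 21.44°  ·
  (4,5): δ = 84.13°  ·
antipodal pairs: 1

count = 1; pairs: (0,4)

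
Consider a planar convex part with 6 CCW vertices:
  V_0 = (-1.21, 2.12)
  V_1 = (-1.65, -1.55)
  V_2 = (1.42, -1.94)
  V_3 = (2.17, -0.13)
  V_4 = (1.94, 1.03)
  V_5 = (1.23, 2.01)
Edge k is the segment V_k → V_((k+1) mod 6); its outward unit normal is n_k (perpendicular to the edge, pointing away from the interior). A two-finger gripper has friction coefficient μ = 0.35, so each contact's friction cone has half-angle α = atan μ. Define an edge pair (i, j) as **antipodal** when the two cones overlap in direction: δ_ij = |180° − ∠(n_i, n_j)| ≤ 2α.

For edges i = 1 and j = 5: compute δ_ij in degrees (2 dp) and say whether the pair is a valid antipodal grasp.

δ = 4.66°, valid

α = atan 0.35 = 19.29°;  2α = 38.58°
edge 1: e_1 = (+3.07, -0.39);  n_1 = (-0.1260, -0.9920)
edge 5: e_5 = (-2.44, +0.11);  n_5 = (+0.0450, +0.9990)
∠(n_1, n_5) = 175.34°
δ = |180° − 175.34°| = 4.66°
4.66° ≤ 2α = 38.58°  →  valid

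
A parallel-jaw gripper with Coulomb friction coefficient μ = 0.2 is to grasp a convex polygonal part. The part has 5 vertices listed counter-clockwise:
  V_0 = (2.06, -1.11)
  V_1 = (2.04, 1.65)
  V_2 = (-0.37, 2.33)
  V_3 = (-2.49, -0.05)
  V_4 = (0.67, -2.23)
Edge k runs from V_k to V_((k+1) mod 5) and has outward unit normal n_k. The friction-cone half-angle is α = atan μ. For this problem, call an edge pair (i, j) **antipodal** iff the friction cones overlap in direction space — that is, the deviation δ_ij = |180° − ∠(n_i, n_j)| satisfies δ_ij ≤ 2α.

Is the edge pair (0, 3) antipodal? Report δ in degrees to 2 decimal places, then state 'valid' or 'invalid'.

α = atan 0.2 = 11.31°;  2α = 22.62°
edge 0: e_0 = (-0.02, +2.76);  n_0 = (+1.0000, +0.0072)
edge 3: e_3 = (+3.16, -2.18);  n_3 = (-0.5679, -0.8231)
∠(n_0, n_3) = 125.02°
δ = |180° − 125.02°| = 54.98°
54.98° > 2α = 22.62°  →  invalid

δ = 54.98°, invalid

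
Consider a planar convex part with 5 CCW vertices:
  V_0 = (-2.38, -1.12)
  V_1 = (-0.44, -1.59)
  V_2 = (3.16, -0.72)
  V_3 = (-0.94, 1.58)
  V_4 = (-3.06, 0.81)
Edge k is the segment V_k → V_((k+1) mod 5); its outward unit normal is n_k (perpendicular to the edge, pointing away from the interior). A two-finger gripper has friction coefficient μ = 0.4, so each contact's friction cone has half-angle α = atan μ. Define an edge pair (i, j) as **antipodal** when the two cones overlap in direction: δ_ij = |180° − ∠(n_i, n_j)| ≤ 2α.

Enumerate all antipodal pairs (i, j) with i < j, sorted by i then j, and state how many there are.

α = atan 0.4 = 21.80°;  2α = 43.60°
n_0 = (-0.2355, -0.9719)
n_1 = (+0.2349, -0.9720)
n_2 = (+0.4893, +0.8721)
n_3 = (-0.3414, +0.9399)
n_4 = (-0.9432, -0.3323)
  (0,1): δ = 152.80°  ·
  (0,2): δ = 15.67°  ✓
  (0,3): δ = 33.58°  ✓
  (0,4): δ = 123.03°  ·
  (1,2): δ = 42.88°  ✓
  (1,3): δ = 6.38°  ✓
  (1,4): δ = 95.82°  ·
  (2,3): δ = 130.75°  ·
  (2,4): δ = 41.30°  ✓
  (3,4): δ = 90.55°  ·
antipodal pairs: 5

count = 5; pairs: (0,2), (0,3), (1,2), (1,3), (2,4)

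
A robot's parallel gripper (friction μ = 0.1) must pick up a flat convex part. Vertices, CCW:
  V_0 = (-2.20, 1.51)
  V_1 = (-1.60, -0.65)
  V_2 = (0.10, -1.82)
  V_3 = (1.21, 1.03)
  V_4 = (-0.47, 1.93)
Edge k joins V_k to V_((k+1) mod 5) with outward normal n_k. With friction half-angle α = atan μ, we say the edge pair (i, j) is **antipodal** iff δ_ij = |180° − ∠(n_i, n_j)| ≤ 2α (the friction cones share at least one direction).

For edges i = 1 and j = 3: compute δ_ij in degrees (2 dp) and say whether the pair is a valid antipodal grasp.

α = atan 0.1 = 5.71°;  2α = 11.42°
edge 1: e_1 = (+1.70, -1.17);  n_1 = (-0.5669, -0.8238)
edge 3: e_3 = (-1.68, +0.90);  n_3 = (+0.4722, +0.8815)
∠(n_1, n_3) = 173.64°
δ = |180° − 173.64°| = 6.36°
6.36° ≤ 2α = 11.42°  →  valid

δ = 6.36°, valid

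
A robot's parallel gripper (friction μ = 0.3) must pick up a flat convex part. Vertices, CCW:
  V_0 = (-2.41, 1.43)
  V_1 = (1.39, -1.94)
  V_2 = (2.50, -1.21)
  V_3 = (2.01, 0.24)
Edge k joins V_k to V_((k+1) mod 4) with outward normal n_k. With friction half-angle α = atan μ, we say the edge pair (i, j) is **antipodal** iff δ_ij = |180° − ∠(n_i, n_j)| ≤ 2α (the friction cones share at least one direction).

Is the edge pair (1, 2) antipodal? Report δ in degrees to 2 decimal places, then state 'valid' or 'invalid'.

α = atan 0.3 = 16.70°;  2α = 33.40°
edge 1: e_1 = (+1.11, +0.73);  n_1 = (+0.5495, -0.8355)
edge 2: e_2 = (-0.49, +1.45);  n_2 = (+0.9474, +0.3201)
∠(n_1, n_2) = 75.34°
δ = |180° − 75.34°| = 104.66°
104.66° > 2α = 33.40°  →  invalid

δ = 104.66°, invalid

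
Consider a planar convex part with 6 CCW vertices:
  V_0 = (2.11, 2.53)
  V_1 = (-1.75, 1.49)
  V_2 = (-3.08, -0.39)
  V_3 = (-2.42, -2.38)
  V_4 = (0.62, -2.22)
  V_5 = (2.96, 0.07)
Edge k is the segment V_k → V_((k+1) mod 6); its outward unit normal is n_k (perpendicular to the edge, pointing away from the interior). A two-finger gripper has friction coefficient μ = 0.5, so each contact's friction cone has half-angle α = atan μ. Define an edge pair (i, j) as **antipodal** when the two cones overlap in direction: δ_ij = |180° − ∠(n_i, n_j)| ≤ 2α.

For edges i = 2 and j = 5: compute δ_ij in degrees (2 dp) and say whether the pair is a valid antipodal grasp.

α = atan 0.5 = 26.57°;  2α = 53.13°
edge 2: e_2 = (+0.66, -1.99);  n_2 = (-0.9492, -0.3148)
edge 5: e_5 = (-0.85, +2.46);  n_5 = (+0.9452, +0.3266)
∠(n_2, n_5) = 179.29°
δ = |180° − 179.29°| = 0.71°
0.71° ≤ 2α = 53.13°  →  valid

δ = 0.71°, valid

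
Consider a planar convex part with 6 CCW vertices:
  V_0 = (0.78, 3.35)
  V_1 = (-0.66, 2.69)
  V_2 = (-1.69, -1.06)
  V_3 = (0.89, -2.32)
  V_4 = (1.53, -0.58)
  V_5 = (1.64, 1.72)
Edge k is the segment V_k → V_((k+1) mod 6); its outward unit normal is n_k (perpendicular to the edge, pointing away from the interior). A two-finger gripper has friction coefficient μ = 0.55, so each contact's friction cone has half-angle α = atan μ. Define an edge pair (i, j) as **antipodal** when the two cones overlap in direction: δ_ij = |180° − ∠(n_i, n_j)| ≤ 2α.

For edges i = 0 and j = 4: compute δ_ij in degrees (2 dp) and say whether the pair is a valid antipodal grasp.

δ = 62.64°, invalid

α = atan 0.55 = 28.81°;  2α = 57.62°
edge 0: e_0 = (-1.44, -0.66);  n_0 = (-0.4167, +0.9091)
edge 4: e_4 = (+0.11, +2.30);  n_4 = (+0.9989, -0.0478)
∠(n_0, n_4) = 117.36°
δ = |180° − 117.36°| = 62.64°
62.64° > 2α = 57.62°  →  invalid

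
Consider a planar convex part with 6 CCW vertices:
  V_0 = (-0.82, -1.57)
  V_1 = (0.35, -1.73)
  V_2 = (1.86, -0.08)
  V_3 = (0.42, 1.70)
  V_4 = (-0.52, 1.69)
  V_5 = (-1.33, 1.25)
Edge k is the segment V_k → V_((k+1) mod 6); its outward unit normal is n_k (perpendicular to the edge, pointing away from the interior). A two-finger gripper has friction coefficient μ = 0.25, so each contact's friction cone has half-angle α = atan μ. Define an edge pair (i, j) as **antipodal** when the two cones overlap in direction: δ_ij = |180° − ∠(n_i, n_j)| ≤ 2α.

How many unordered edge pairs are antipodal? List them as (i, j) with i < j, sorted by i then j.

count = 2; pairs: (0,3), (1,4)

α = atan 0.25 = 14.04°;  2α = 28.07°
n_0 = (-0.1355, -0.9908)
n_1 = (+0.7377, -0.6751)
n_2 = (+0.7774, +0.6289)
n_3 = (-0.0106, +0.9999)
n_4 = (-0.4773, +0.8787)
n_5 = (-0.9840, -0.1780)
  (0,1): δ = 124.68°  ·
  (0,2): δ = 43.24°  ·
  (0,3): δ = 8.40°  ✓
  (0,4): δ = 36.30°  ·
  (0,5): δ = 108.04°  ·
  (1,2): δ = 98.56°  ·
  (1,3): δ = 46.93°  ·
  (1,4): δ = 19.03°  ✓
  (1,5): δ = 52.71°  ·
  (2,3): δ = 128.36°  ·
  (2,4): δ = 100.46°  ·
  (2,5): δ = 28.72°  ·
  (3,4): δ = 152.10°  ·
  (3,5): δ = 80.36°  ·
  (4,5): δ = 108.26°  ·
antipodal pairs: 2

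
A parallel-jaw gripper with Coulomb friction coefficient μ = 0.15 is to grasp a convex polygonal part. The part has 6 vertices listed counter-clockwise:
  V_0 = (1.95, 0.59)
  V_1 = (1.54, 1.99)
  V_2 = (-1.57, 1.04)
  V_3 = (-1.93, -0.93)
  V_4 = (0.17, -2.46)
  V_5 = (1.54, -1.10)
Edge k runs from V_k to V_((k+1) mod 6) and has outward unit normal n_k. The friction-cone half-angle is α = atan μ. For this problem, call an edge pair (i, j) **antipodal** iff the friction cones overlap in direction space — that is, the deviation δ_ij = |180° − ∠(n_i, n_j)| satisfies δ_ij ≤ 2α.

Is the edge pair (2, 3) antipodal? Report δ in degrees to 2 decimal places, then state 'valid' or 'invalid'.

δ = 115.72°, invalid

α = atan 0.15 = 8.53°;  2α = 17.06°
edge 2: e_2 = (-0.36, -1.97);  n_2 = (-0.9837, +0.1798)
edge 3: e_3 = (+2.10, -1.53);  n_3 = (-0.5889, -0.8082)
∠(n_2, n_3) = 64.28°
δ = |180° − 64.28°| = 115.72°
115.72° > 2α = 17.06°  →  invalid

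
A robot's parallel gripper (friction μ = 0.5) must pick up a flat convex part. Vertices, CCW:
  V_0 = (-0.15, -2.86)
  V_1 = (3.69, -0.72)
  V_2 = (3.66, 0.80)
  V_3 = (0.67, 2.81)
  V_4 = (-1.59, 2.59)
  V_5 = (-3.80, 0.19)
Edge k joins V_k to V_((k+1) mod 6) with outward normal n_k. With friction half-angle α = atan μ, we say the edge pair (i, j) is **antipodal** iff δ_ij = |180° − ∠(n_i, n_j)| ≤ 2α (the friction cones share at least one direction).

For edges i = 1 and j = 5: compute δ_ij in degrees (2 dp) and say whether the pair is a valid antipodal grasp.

α = atan 0.5 = 26.57°;  2α = 53.13°
edge 1: e_1 = (-0.03, +1.52);  n_1 = (+0.9998, +0.0197)
edge 5: e_5 = (+3.65, -3.05);  n_5 = (-0.6412, -0.7674)
∠(n_1, n_5) = 131.01°
δ = |180° − 131.01°| = 48.99°
48.99° ≤ 2α = 53.13°  →  valid

δ = 48.99°, valid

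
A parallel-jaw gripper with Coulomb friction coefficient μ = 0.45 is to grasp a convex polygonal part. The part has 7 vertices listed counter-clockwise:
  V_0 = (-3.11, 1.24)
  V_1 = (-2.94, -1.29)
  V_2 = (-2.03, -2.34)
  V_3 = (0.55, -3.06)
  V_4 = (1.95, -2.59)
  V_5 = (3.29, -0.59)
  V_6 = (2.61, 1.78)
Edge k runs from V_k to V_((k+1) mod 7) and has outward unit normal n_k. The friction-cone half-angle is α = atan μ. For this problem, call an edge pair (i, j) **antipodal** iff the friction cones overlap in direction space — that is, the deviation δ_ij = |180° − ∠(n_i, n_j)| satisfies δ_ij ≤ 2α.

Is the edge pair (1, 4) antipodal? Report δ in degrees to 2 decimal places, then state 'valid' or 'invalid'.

α = atan 0.45 = 24.23°;  2α = 48.46°
edge 1: e_1 = (+0.91, -1.05);  n_1 = (-0.7557, -0.6549)
edge 4: e_4 = (+1.34, +2.00);  n_4 = (+0.8308, -0.5566)
∠(n_1, n_4) = 105.26°
δ = |180° − 105.26°| = 74.74°
74.74° > 2α = 48.46°  →  invalid

δ = 74.74°, invalid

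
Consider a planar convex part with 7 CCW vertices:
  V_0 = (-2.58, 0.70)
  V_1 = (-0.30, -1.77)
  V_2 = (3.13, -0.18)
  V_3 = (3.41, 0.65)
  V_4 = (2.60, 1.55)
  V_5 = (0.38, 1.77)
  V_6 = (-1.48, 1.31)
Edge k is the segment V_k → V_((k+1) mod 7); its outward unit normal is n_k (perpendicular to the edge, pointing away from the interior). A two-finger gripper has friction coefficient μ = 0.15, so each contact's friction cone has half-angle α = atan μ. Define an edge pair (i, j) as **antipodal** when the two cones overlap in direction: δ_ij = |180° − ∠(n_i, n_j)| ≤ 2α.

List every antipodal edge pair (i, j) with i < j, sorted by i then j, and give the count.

count = 3; pairs: (0,3), (1,5), (1,6)

α = atan 0.15 = 8.53°;  2α = 17.06°
n_0 = (-0.7348, -0.6783)
n_1 = (+0.4206, -0.9073)
n_2 = (+0.9475, -0.3197)
n_3 = (+0.7433, +0.6690)
n_4 = (+0.0986, +0.9951)
n_5 = (-0.2401, +0.9708)
n_6 = (-0.4850, +0.8745)
  (0,1): δ = 107.84°  ·
  (0,2): δ = 61.35°  ·
  (0,3): δ = 0.72°  ✓
  (0,4): δ = 41.63°  ·
  (0,5): δ = 61.18°  ·
  (0,6): δ = 76.30°  ·
  (1,2): δ = 133.51°  ·
  (1,3): δ = 72.88°  ·
  (1,4): δ = 30.53°  ·
  (1,5): δ = 10.98°  ✓
  (1,6): δ = 4.14°  ✓
  (2,3): δ = 119.37°  ·
  (2,4): δ = 77.02°  ·
  (2,5): δ = 57.47°  ·
  (2,6): δ = 42.35°  ·
  (3,4): δ = 137.65°  ·
  (3,5): δ = 118.10°  ·
  (3,6): δ = 102.98°  ·
  (4,5): δ = 160.45°  ·
  (4,6): δ = 145.33°  ·
  (5,6): δ = 164.88°  ·
antipodal pairs: 3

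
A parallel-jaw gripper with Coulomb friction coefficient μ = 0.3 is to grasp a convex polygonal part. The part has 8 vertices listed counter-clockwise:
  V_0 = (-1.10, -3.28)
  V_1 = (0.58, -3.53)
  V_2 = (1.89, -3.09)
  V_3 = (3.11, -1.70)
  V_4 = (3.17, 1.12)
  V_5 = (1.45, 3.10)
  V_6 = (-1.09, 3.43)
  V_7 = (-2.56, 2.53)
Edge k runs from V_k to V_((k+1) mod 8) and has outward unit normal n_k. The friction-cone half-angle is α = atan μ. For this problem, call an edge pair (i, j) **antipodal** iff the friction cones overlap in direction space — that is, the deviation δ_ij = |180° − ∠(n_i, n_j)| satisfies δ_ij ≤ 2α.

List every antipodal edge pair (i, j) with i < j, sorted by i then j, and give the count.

α = atan 0.3 = 16.70°;  2α = 33.40°
n_0 = (-0.1472, -0.9891)
n_1 = (+0.3184, -0.9480)
n_2 = (+0.7516, -0.6597)
n_3 = (+0.9998, -0.0213)
n_4 = (+0.7549, +0.6558)
n_5 = (+0.1288, +0.9917)
n_6 = (-0.5222, +0.8529)
n_7 = (-0.9698, -0.2437)
  (0,1): δ = 152.97°  ·
  (0,2): δ = 122.81°  ·
  (0,3): δ = 82.75°  ·
  (0,4): δ = 40.56°  ·
  (0,5): δ = 1.06°  ✓
  (0,6): δ = 39.94°  ·
  (0,7): δ = 112.57°  ·
  (1,2): δ = 149.84°  ·
  (1,3): δ = 109.78°  ·
  (1,4): δ = 67.59°  ·
  (1,5): δ = 25.97°  ✓
  (1,6): δ = 12.91°  ✓
  (1,7): δ = 85.54°  ·
  (2,3): δ = 139.95°  ·
  (2,4): δ = 97.75°  ·
  (2,5): δ = 56.13°  ·
  (2,6): δ = 17.25°  ✓
  (2,7): δ = 55.38°  ·
  (3,4): δ = 137.80°  ·
  (3,5): δ = 96.18°  ·
  (3,6): δ = 57.30°  ·
  (3,7): δ = 15.32°  ✓
  (4,5): δ = 138.38°  ·
  (4,6): δ = 99.50°  ·
  (4,7): δ = 26.87°  ✓
  (5,6): δ = 141.12°  ·
  (5,7): δ = 68.49°  ·
  (6,7): δ = 107.37°  ·
antipodal pairs: 6

count = 6; pairs: (0,5), (1,5), (1,6), (2,6), (3,7), (4,7)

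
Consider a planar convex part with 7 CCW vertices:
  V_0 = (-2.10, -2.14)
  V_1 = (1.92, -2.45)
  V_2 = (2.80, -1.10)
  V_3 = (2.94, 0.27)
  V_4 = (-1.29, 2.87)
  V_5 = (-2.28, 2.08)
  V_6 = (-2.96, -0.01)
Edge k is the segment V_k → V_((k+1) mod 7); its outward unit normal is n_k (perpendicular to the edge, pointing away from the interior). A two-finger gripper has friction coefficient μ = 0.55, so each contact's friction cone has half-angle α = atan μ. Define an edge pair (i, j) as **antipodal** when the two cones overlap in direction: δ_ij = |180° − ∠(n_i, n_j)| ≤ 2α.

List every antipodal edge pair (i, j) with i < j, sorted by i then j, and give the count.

α = atan 0.55 = 28.81°;  2α = 57.62°
n_0 = (-0.0769, -0.9970)
n_1 = (+0.8377, -0.5461)
n_2 = (+0.9948, -0.1017)
n_3 = (+0.5236, +0.8519)
n_4 = (-0.6237, +0.7816)
n_5 = (-0.9509, +0.3094)
n_6 = (-0.9273, -0.3744)
  (0,1): δ = 118.69°  ·
  (0,2): δ = 91.43°  ·
  (0,3): δ = 27.17°  ✓
  (0,4): δ = 43.00°  ✓
  (0,5): δ = 76.39°  ·
  (0,6): δ = 116.40°  ·
  (1,2): δ = 152.74°  ·
  (1,3): δ = 88.48°  ·
  (1,4): δ = 18.31°  ✓
  (1,5): δ = 15.08°  ✓
  (1,6): δ = 55.09°  ✓
  (2,3): δ = 115.74°  ·
  (2,4): δ = 45.58°  ✓
  (2,5): δ = 12.19°  ✓
  (2,6): δ = 27.82°  ✓
  (3,4): δ = 109.83°  ·
  (3,5): δ = 76.45°  ·
  (3,6): δ = 36.44°  ✓
  (4,5): δ = 146.61°  ·
  (4,6): δ = 106.60°  ·
  (5,6): δ = 139.99°  ·
antipodal pairs: 9

count = 9; pairs: (0,3), (0,4), (1,4), (1,5), (1,6), (2,4), (2,5), (2,6), (3,6)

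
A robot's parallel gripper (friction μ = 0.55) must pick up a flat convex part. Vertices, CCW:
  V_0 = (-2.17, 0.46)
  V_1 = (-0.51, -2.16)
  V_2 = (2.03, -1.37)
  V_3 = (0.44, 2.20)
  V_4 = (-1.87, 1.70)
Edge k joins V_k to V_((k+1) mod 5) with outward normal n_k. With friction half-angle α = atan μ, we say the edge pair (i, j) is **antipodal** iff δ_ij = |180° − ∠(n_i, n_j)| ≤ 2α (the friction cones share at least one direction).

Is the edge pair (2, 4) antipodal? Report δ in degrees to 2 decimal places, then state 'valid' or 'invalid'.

δ = 37.61°, valid

α = atan 0.55 = 28.81°;  2α = 57.62°
edge 2: e_2 = (-1.59, +3.57);  n_2 = (+0.9135, +0.4069)
edge 4: e_4 = (-0.30, -1.24);  n_4 = (-0.9720, +0.2352)
∠(n_2, n_4) = 142.39°
δ = |180° − 142.39°| = 37.61°
37.61° ≤ 2α = 57.62°  →  valid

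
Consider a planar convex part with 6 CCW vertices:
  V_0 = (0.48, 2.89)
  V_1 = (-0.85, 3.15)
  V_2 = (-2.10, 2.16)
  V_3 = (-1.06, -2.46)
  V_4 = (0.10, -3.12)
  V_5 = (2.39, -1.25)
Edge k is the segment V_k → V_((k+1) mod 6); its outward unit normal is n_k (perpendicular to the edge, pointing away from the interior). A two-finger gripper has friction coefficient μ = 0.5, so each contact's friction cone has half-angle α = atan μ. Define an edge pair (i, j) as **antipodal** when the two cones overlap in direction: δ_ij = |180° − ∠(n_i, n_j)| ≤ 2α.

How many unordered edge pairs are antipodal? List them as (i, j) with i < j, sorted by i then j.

α = atan 0.5 = 26.57°;  2α = 53.13°
n_0 = (+0.1919, +0.9814)
n_1 = (-0.6209, +0.7839)
n_2 = (-0.9756, -0.2196)
n_3 = (-0.4945, -0.8692)
n_4 = (+0.6325, -0.7746)
n_5 = (+0.9080, +0.4189)
  (0,1): δ = 130.56°  ·
  (0,2): δ = 66.25°  ·
  (0,3): δ = 18.58°  ✓
  (0,4): δ = 50.30°  ✓
  (0,5): δ = 125.83°  ·
  (1,2): δ = 115.69°  ·
  (1,3): δ = 68.02°  ·
  (1,4): δ = 0.86°  ✓
  (1,5): δ = 76.39°  ·
  (2,3): δ = 132.32°  ·
  (2,4): δ = 63.45°  ·
  (2,5): δ = 12.08°  ✓
  (3,4): δ = 111.13°  ·
  (3,5): δ = 35.60°  ✓
  (4,5): δ = 104.47°  ·
antipodal pairs: 5

count = 5; pairs: (0,3), (0,4), (1,4), (2,5), (3,5)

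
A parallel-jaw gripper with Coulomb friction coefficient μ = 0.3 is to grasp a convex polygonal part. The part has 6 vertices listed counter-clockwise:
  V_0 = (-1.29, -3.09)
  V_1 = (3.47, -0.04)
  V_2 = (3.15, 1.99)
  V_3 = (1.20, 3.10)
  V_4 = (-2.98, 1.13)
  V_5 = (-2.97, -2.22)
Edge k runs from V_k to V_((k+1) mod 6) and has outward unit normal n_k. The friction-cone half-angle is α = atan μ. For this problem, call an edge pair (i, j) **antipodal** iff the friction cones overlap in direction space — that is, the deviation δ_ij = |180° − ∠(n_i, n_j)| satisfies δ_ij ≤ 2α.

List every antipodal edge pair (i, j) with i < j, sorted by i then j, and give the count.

count = 3; pairs: (0,3), (1,4), (2,5)

α = atan 0.3 = 16.70°;  2α = 33.40°
n_0 = (+0.5395, -0.8420)
n_1 = (+0.9878, +0.1557)
n_2 = (+0.4947, +0.8691)
n_3 = (-0.4263, +0.9046)
n_4 = (-1.0000, -0.0030)
n_5 = (-0.4599, -0.8880)
  (0,1): δ = 113.69°  ·
  (0,2): δ = 62.30°  ·
  (0,3): δ = 7.42°  ✓
  (0,4): δ = 57.52°  ·
  (0,5): δ = 119.97°  ·
  (1,2): δ = 128.61°  ·
  (1,3): δ = 73.72°  ·
  (1,4): δ = 8.79°  ✓
  (1,5): δ = 53.66°  ·
  (2,3): δ = 125.12°  ·
  (2,4): δ = 60.18°  ·
  (2,5): δ = 2.27°  ✓
  (3,4): δ = 115.06°  ·
  (3,5): δ = 52.61°  ·
  (4,5): δ = 117.55°  ·
antipodal pairs: 3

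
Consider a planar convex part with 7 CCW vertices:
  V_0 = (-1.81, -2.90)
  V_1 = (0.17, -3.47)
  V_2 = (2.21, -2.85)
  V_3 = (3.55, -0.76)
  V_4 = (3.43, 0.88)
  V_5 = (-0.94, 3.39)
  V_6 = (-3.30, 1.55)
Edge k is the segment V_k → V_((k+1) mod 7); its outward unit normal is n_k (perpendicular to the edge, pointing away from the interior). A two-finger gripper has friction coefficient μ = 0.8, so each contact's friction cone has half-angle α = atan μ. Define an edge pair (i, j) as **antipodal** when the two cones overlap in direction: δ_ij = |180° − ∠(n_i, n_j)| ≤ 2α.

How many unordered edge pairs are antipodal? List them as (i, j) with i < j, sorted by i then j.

count = 10; pairs: (0,3), (0,4), (0,5), (1,4), (1,5), (2,5), (2,6), (3,5), (3,6), (4,6)

α = atan 0.8 = 38.66°;  2α = 77.32°
n_0 = (-0.2766, -0.9610)
n_1 = (+0.2908, -0.9568)
n_2 = (+0.8418, -0.5397)
n_3 = (+0.9973, +0.0730)
n_4 = (+0.4981, +0.8671)
n_5 = (-0.6149, +0.7886)
n_6 = (-0.9483, -0.3175)
  (0,1): δ = 147.03°  ·
  (0,2): δ = 106.61°  ·
  (0,3): δ = 69.76°  ✓
  (0,4): δ = 13.81°  ✓
  (0,5): δ = 54.00°  ✓
  (0,6): δ = 124.57°  ·
  (1,2): δ = 139.57°  ·
  (1,3): δ = 102.72°  ·
  (1,4): δ = 46.78°  ✓
  (1,5): δ = 21.04°  ✓
  (1,6): δ = 91.61°  ·
  (2,3): δ = 143.15°  ·
  (2,4): δ = 87.21°  ·
  (2,5): δ = 19.39°  ✓
  (2,6): δ = 51.18°  ✓
  (3,4): δ = 124.06°  ·
  (3,5): δ = 56.24°  ✓
  (3,6): δ = 14.33°  ✓
  (4,5): δ = 112.19°  ·
  (4,6): δ = 41.62°  ✓
  (5,6): δ = 109.43°  ·
antipodal pairs: 10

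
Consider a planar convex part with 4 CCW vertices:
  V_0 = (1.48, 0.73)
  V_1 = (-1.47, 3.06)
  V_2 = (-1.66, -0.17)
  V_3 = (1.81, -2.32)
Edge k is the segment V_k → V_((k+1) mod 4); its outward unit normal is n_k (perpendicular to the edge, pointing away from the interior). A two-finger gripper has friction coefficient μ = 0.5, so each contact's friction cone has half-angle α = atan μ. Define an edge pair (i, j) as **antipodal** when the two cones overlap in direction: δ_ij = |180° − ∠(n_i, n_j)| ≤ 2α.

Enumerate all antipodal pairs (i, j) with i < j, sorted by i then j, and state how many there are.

count = 3; pairs: (0,2), (1,3), (2,3)

α = atan 0.5 = 26.57°;  2α = 53.13°
n_0 = (+0.6198, +0.7847)
n_1 = (-0.9983, +0.0587)
n_2 = (-0.5267, -0.8501)
n_3 = (+0.9942, +0.1076)
  (0,1): δ = 55.06°  ·
  (0,2): δ = 6.52°  ✓
  (0,3): δ = 134.48°  ·
  (1,2): δ = 118.42°  ·
  (1,3): δ = 9.54°  ✓
  (2,3): δ = 52.04°  ✓
antipodal pairs: 3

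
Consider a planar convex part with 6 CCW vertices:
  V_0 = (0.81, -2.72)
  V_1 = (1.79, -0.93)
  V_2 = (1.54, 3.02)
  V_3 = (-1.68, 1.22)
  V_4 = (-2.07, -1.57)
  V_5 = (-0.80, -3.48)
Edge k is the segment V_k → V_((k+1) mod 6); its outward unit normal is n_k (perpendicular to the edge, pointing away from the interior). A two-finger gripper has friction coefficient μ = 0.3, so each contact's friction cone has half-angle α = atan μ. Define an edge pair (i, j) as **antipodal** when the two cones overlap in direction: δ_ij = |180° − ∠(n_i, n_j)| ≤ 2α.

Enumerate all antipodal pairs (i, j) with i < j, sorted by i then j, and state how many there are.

count = 5; pairs: (0,2), (0,3), (1,3), (1,4), (2,5)

α = atan 0.3 = 16.70°;  2α = 33.40°
n_0 = (+0.8771, -0.4802)
n_1 = (+0.9980, +0.0632)
n_2 = (-0.4879, +0.8729)
n_3 = (-0.9904, +0.1384)
n_4 = (-0.8327, -0.5537)
n_5 = (+0.4269, -0.9043)
  (0,1): δ = 147.68°  ·
  (0,2): δ = 32.09°  ✓
  (0,3): δ = 20.74°  ✓
  (0,4): δ = 62.32°  ·
  (0,5): δ = 143.97°  ·
  (1,2): δ = 64.42°  ·
  (1,3): δ = 11.58°  ✓
  (1,4): δ = 30.00°  ✓
  (1,5): δ = 111.65°  ·
  (2,3): δ = 127.16°  ·
  (2,4): δ = 85.58°  ·
  (2,5): δ = 3.94°  ✓
  (3,4): δ = 138.42°  ·
  (3,5): δ = 56.77°  ·
  (4,5): δ = 98.35°  ·
antipodal pairs: 5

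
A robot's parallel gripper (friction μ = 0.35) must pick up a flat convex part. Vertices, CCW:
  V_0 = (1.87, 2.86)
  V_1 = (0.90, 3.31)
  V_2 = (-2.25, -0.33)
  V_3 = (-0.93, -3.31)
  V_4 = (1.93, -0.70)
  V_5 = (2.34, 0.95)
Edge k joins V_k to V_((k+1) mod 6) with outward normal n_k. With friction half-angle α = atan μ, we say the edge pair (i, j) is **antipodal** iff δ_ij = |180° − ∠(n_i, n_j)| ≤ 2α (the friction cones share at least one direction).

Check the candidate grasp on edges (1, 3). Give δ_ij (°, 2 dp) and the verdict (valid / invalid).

α = atan 0.35 = 19.29°;  2α = 38.58°
edge 1: e_1 = (-3.15, -3.64);  n_1 = (-0.7562, +0.6544)
edge 3: e_3 = (+2.86, +2.61);  n_3 = (+0.6741, -0.7387)
∠(n_1, n_3) = 173.26°
δ = |180° − 173.26°| = 6.74°
6.74° ≤ 2α = 38.58°  →  valid

δ = 6.74°, valid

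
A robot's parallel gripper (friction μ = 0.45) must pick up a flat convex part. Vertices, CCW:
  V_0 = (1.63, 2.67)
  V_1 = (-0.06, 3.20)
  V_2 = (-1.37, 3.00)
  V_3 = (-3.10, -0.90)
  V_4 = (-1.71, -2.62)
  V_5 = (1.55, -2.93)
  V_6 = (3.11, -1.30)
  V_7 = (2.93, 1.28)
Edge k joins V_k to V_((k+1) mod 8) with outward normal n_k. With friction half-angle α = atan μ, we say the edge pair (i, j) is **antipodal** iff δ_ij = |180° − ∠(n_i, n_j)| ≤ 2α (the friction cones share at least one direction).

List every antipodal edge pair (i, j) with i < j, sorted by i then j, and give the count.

α = atan 0.45 = 24.23°;  2α = 48.46°
n_0 = (+0.2992, +0.9542)
n_1 = (-0.1509, +0.9885)
n_2 = (-0.9141, +0.4055)
n_3 = (-0.7778, -0.6285)
n_4 = (-0.0947, -0.9955)
n_5 = (+0.7224, -0.6914)
n_6 = (+0.9976, +0.0696)
n_7 = (+0.7304, +0.6831)
  (0,1): δ = 153.91°  ·
  (0,2): δ = 96.51°  ·
  (0,3): δ = 33.65°  ✓
  (0,4): δ = 11.98°  ✓
  (0,5): δ = 63.67°  ·
  (0,6): δ = 111.40°  ·
  (0,7): δ = 150.50°  ·
  (1,2): δ = 122.60°  ·
  (1,3): δ = 59.74°  ·
  (1,4): δ = 14.11°  ✓
  (1,5): δ = 37.58°  ✓
  (1,6): δ = 85.31°  ·
  (1,7): δ = 124.40°  ·
  (2,3): δ = 117.14°  ·
  (2,4): δ = 71.51°  ·
  (2,5): δ = 19.82°  ✓
  (2,6): δ = 27.91°  ✓
  (2,7): δ = 67.01°  ·
  (3,4): δ = 134.38°  ·
  (3,5): δ = 82.69°  ·
  (3,6): δ = 34.95°  ✓
  (3,7): δ = 4.14°  ✓
  (4,5): δ = 128.31°  ·
  (4,6): δ = 80.58°  ·
  (4,7): δ = 41.48°  ✓
  (5,6): δ = 132.27°  ·
  (5,7): δ = 93.17°  ·
  (6,7): δ = 140.91°  ·
antipodal pairs: 9

count = 9; pairs: (0,3), (0,4), (1,4), (1,5), (2,5), (2,6), (3,6), (3,7), (4,7)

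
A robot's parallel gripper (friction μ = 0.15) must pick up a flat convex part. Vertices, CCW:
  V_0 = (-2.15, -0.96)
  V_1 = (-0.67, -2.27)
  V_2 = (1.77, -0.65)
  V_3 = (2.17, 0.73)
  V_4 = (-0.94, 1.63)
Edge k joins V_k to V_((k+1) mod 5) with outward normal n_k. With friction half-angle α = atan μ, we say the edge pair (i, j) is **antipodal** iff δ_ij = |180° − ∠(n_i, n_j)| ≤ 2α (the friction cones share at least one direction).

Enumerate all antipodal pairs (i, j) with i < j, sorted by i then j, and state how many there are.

α = atan 0.15 = 8.53°;  2α = 17.06°
n_0 = (-0.6628, -0.7488)
n_1 = (+0.5531, -0.8331)
n_2 = (+0.9605, -0.2784)
n_3 = (+0.2780, +0.9606)
n_4 = (-0.9060, +0.4233)
  (0,1): δ = 104.91°  ·
  (0,2): δ = 64.65°  ·
  (0,3): δ = 25.37°  ·
  (0,4): δ = 106.47°  ·
  (1,2): δ = 139.75°  ·
  (1,3): δ = 49.72°  ·
  (1,4): δ = 31.38°  ·
  (2,3): δ = 89.98°  ·
  (2,4): δ = 8.88°  ✓
  (3,4): δ = 98.90°  ·
antipodal pairs: 1

count = 1; pairs: (2,4)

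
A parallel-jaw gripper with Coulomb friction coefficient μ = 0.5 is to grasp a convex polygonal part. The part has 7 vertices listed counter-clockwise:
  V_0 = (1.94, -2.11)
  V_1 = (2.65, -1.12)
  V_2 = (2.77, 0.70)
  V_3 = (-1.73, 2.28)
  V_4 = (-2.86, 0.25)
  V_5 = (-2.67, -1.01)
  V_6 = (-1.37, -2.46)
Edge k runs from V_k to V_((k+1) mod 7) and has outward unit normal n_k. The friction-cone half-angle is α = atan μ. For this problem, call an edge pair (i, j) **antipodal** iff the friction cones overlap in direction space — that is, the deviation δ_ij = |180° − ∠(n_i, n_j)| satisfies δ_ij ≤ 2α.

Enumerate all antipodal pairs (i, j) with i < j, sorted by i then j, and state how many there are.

count = 7; pairs: (0,3), (0,4), (1,3), (1,4), (1,5), (2,5), (2,6)

α = atan 0.5 = 26.57°;  2α = 53.13°
n_0 = (+0.8126, -0.5828)
n_1 = (+0.9978, -0.0658)
n_2 = (+0.3313, +0.9435)
n_3 = (-0.8738, +0.4864)
n_4 = (-0.9888, -0.1491)
n_5 = (-0.7446, -0.6675)
n_6 = (+0.1052, -0.9945)
  (0,1): δ = 148.13°  ·
  (0,2): δ = 73.70°  ·
  (0,3): δ = 6.54°  ✓
  (0,4): δ = 44.22°  ✓
  (0,5): δ = 77.52°  ·
  (0,6): δ = 131.68°  ·
  (1,2): δ = 105.57°  ·
  (1,3): δ = 25.33°  ✓
  (1,4): δ = 12.35°  ✓
  (1,5): δ = 45.65°  ✓
  (1,6): δ = 99.81°  ·
  (2,3): δ = 99.76°  ·
  (2,4): δ = 62.08°  ·
  (2,5): δ = 28.78°  ✓
  (2,6): δ = 25.38°  ✓
  (3,4): δ = 142.32°  ·
  (3,5): δ = 109.02°  ·
  (3,6): δ = 54.86°  ·
  (4,5): δ = 146.70°  ·
  (4,6): δ = 92.54°  ·
  (5,6): δ = 125.84°  ·
antipodal pairs: 7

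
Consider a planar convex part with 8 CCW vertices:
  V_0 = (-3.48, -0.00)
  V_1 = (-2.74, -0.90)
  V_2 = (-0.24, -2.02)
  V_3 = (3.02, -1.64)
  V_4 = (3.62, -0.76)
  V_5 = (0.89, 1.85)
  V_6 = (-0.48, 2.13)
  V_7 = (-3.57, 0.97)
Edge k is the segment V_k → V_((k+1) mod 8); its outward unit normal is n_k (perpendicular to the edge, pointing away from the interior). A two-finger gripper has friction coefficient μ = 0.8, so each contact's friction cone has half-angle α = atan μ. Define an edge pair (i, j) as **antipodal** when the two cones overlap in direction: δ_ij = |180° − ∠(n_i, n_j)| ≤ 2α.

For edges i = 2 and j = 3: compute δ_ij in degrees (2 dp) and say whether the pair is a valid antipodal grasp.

δ = 130.94°, invalid

α = atan 0.8 = 38.66°;  2α = 77.32°
edge 2: e_2 = (+3.26, +0.38);  n_2 = (+0.1158, -0.9933)
edge 3: e_3 = (+0.60, +0.88);  n_3 = (+0.8262, -0.5633)
∠(n_2, n_3) = 49.06°
δ = |180° − 49.06°| = 130.94°
130.94° > 2α = 77.32°  →  invalid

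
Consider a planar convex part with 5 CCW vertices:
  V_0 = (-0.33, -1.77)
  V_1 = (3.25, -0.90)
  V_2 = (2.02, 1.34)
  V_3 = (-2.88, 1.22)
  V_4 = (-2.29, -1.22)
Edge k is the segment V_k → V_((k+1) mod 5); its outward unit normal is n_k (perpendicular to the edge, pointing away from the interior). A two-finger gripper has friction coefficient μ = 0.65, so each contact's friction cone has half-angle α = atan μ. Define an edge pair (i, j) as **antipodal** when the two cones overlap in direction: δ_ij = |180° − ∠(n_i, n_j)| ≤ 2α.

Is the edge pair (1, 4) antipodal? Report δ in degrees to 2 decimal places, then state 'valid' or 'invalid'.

δ = 45.55°, valid

α = atan 0.65 = 33.02°;  2α = 66.05°
edge 1: e_1 = (-1.23, +2.24);  n_1 = (+0.8765, +0.4813)
edge 4: e_4 = (+1.96, -0.55);  n_4 = (-0.2702, -0.9628)
∠(n_1, n_4) = 134.45°
δ = |180° − 134.45°| = 45.55°
45.55° ≤ 2α = 66.05°  →  valid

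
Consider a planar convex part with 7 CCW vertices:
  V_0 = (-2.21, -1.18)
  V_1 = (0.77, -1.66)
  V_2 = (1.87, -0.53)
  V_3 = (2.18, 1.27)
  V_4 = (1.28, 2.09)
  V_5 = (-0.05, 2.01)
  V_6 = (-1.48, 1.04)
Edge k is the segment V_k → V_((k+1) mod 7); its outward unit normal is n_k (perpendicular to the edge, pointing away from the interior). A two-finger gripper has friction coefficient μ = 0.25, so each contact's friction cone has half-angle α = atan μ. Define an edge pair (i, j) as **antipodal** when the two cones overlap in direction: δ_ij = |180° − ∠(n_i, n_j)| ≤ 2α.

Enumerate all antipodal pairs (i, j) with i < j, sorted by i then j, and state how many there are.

α = atan 0.25 = 14.04°;  2α = 28.07°
n_0 = (-0.1590, -0.9873)
n_1 = (+0.7166, -0.6975)
n_2 = (+0.9855, -0.1697)
n_3 = (+0.6735, +0.7392)
n_4 = (-0.0600, +0.9982)
n_5 = (-0.5614, +0.8276)
n_6 = (-0.9500, +0.3124)
  (0,1): δ = 125.08°  ·
  (0,2): δ = 90.62°  ·
  (0,3): δ = 33.19°  ·
  (0,4): δ = 12.59°  ✓
  (0,5): δ = 43.30°  ·
  (0,6): δ = 80.95°  ·
  (1,2): δ = 145.54°  ·
  (1,3): δ = 88.11°  ·
  (1,4): δ = 42.33°  ·
  (1,5): δ = 11.62°  ✓
  (1,6): δ = 26.03°  ✓
  (2,3): δ = 122.57°  ·
  (2,4): δ = 76.79°  ·
  (2,5): δ = 46.08°  ·
  (2,6): δ = 8.43°  ✓
  (3,4): δ = 134.22°  ·
  (3,5): δ = 103.51°  ·
  (3,6): δ = 65.87°  ·
  (4,5): δ = 149.29°  ·
  (4,6): δ = 111.64°  ·
  (5,6): δ = 142.35°  ·
antipodal pairs: 4

count = 4; pairs: (0,4), (1,5), (1,6), (2,6)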